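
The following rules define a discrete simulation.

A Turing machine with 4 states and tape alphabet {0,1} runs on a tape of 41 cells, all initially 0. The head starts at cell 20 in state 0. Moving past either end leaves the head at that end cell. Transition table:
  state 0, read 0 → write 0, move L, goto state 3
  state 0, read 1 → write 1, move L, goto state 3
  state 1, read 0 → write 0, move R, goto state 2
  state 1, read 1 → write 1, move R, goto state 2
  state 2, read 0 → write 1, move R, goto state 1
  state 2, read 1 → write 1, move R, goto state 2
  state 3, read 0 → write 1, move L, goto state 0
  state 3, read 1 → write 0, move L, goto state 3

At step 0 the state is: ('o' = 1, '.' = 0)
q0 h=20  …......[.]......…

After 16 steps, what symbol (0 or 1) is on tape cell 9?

1

step 0: q0 h=20  …......[.]......…
step 1: q3 h=19  …......[.]......…
step 2: q0 h=18  …......[.]o.....…
step 3: q3 h=17  …......[.].o....…
step 4: q0 h=16  …......[.]o.o...…
step 5: q3 h=15  …......[.].o.o..…
step 6: q0 h=14  …......[.]o.o.o.…
step 7: q3 h=13  …......[.].o.o.o…
step 8: q0 h=12  …......[.]o.o.o.…
step 9: q3 h=11  …......[.].o.o.o…
step 10: q0 h=10  …......[.]o.o.o.…
step 11: q3 h= 9  …......[.].o.o.o…
step 12: q0 h= 8  …......[.]o.o.o.…
step 13: q3 h= 7  …......[.].o.o.o…
step 14: q0 h= 6  |......[.]o.o.o.…
step 15: q3 h= 5  |.....[.].o.o.o…
step 16: q0 h= 4  |....[.]o.o.o.…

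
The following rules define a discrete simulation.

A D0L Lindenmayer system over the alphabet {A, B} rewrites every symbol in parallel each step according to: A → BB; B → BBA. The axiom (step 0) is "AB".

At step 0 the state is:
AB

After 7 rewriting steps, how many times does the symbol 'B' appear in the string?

[0] AB
[1] BBBBA
[2] BBABBABBABBABB
[3] BBABBABBBBABBABBBBABBABBBBABBABBBBABBA
[4] BBABBABBBBABBABBBBABBABBABBABBBBABBABBBBABBABBABBABBBBABBABBBBABBABBABBABBBBABBABBBBABBABBABBABBBBABBABB
[5] BBABBABBBBABBABBBBABBABBABBABBBBABBABBBBABBABBABBABBBBABBA…ABBABBBBABBABBBBABBABBBBABBABBBBABBABBABBABBBBABBABBBBABBA  (len 284)
[6] BBABBABBBBABBABBBBABBABBABBABBBBABBABBBBABBABBABBABBBBABBA…ABBABBBBABBABBBBABBABBABBABBBBABBABBBBABBABBABBABBBBABBABB  (len 776)
[7] BBABBABBBBABBABBBBABBABBABBABBBBABBABBBBABBABBABBABBBBABBA…ABBABBBBABBABBBBABBABBBBABBABBBBABBABBABBABBBBABBABBBBABBA  (len 2120)

1552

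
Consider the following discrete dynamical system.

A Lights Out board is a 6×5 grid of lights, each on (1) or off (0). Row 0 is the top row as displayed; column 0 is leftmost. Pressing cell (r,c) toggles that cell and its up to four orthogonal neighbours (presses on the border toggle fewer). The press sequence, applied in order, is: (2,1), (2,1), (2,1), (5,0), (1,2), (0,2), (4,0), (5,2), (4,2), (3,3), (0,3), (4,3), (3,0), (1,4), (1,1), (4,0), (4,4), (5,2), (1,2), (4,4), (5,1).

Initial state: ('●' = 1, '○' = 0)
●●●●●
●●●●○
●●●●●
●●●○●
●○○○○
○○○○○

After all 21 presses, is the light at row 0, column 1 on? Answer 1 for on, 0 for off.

t=0: ●●●●●
●●●●○
●●●●●
●●●○●
●○○○○
○○○○○
t=1: ●●●●●
●○●●○
○○○●●
●○●○●
●○○○○
○○○○○
t=2: ●●●●●
●●●●○
●●●●●
●●●○●
●○○○○
○○○○○
t=3: ●●●●●
●○●●○
○○○●●
●○●○●
●○○○○
○○○○○
t=4: ●●●●●
●○●●○
○○○●●
●○●○●
○○○○○
●●○○○
t=5: ●●○●●
●●○○○
○○●●●
●○●○●
○○○○○
●●○○○
t=6: ●○●○●
●●●○○
○○●●●
●○●○●
○○○○○
●●○○○
t=7: ●○●○●
●●●○○
○○●●●
○○●○●
●●○○○
○●○○○
t=8: ●○●○●
●●●○○
○○●●●
○○●○●
●●●○○
○○●●○
t=9: ●○●○●
●●●○○
○○●●●
○○○○●
●○○●○
○○○●○
t=10: ●○●○●
●●●○○
○○●○●
○○●●○
●○○○○
○○○●○
t=11: ●○○●○
●●●●○
○○●○●
○○●●○
●○○○○
○○○●○
t=12: ●○○●○
●●●●○
○○●○●
○○●○○
●○●●●
○○○○○
t=13: ●○○●○
●●●●○
●○●○●
●●●○○
○○●●●
○○○○○
t=14: ●○○●●
●●●○●
●○●○○
●●●○○
○○●●●
○○○○○
t=15: ●●○●●
○○○○●
●●●○○
●●●○○
○○●●●
○○○○○
t=16: ●●○●●
○○○○●
●●●○○
○●●○○
●●●●●
●○○○○
t=17: ●●○●●
○○○○●
●●●○○
○●●○●
●●●○○
●○○○●
t=18: ●●○●●
○○○○●
●●●○○
○●●○●
●●○○○
●●●●●
t=19: ●●●●●
○●●●●
●●○○○
○●●○●
●●○○○
●●●●●
t=20: ●●●●●
○●●●●
●●○○○
○●●○○
●●○●●
●●●●○
t=21: ●●●●●
○●●●●
●●○○○
○●●○○
●○○●●
○○○●○

1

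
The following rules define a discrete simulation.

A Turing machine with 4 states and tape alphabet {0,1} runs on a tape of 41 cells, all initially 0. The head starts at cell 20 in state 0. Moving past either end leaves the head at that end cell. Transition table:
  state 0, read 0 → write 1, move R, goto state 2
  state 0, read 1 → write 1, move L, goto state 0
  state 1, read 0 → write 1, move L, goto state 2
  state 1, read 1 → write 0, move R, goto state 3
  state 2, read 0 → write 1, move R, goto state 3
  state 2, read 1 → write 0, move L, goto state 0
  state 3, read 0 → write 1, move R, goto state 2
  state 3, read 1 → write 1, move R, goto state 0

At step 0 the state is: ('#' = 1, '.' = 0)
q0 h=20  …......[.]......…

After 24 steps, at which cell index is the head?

37

[0] q0 h=20  …......[.]......…
[1] q2 h=21  ….....#[.]......…
[2] q3 h=22  …....##[.]......…
[3] q2 h=23  …...###[.]......…
[4] q3 h=24  …..####[.]......…
[5] q2 h=25  ….#####[.]......…
[6] q3 h=26  …######[.]......…
[7] q2 h=27  …######[.]......…
[8] q3 h=28  …######[.]......…
[9] q2 h=29  …######[.]......…
[10] q3 h=30  …######[.]......…
[11] q2 h=31  …######[.]......…
[12] q3 h=32  …######[.]......…
[13] q2 h=33  …######[.]......…
[14] q3 h=34  …######[.]......|
[15] q2 h=35  …######[.].....|
[16] q3 h=36  …######[.]....|
[17] q2 h=37  …######[.]...|
[18] q3 h=38  …######[.]..|
[19] q2 h=39  …######[.].|
[20] q3 h=40  …######[.]|
[21] q2 h=40  …######[#]|
[22] q0 h=39  …######[#].|
[23] q0 h=38  …######[#]#.|
[24] q0 h=37  …######[#]##.|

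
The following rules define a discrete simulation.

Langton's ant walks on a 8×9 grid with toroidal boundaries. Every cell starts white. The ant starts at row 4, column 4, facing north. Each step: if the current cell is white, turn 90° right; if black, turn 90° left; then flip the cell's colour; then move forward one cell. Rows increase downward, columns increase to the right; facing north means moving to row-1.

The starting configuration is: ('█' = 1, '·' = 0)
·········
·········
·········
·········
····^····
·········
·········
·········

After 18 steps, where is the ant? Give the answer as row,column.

k=0  ·········
·········
·········
·········
····^····
·········
·········
·········
k=1  ·········
·········
·········
·········
····█>···
·········
·········
·········
k=2  ·········
·········
·········
·········
····██···
·····v···
·········
·········
k=3  ·········
·········
·········
·········
····██···
····<█···
·········
·········
k=4  ·········
·········
·········
·········
····^█···
····██···
·········
·········
k=5  ·········
·········
·········
·········
···<·█···
····██···
·········
·········
k=6  ·········
·········
·········
···^·····
···█·█···
····██···
·········
·········
k=7  ·········
·········
·········
···█>····
···█·█···
····██···
·········
·········
k=8  ·········
·········
·········
···██····
···█v█···
····██···
·········
·········
k=9  ·········
·········
·········
···██····
···<██···
····██···
·········
·········
k=10  ·········
·········
·········
···██····
····██···
···v██···
·········
·········
k=11  ·········
·········
·········
···██····
····██···
··<███···
·········
·········
k=12  ·········
·········
·········
···██····
··^·██···
··████···
·········
·········
k=13  ·········
·········
·········
···██····
··█>██···
··████···
·········
·········
k=14  ·········
·········
·········
···██····
··████···
··█v██···
·········
·········
k=15  ·········
·········
·········
···██····
··████···
··█·>█···
·········
·········
k=16  ·········
·········
·········
···██····
··██^█···
··█··█···
·········
·········
k=17  ·········
·········
·········
···██····
··█<·█···
··█··█···
·········
·········
k=18  ·········
·········
·········
···██····
··█··█···
··█v·█···
·········
·········

5,3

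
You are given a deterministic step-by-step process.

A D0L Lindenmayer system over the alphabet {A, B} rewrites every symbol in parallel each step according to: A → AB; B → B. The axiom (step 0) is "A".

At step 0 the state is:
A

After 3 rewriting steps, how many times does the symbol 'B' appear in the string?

3

t=0: A
t=1: AB
t=2: ABB
t=3: ABBB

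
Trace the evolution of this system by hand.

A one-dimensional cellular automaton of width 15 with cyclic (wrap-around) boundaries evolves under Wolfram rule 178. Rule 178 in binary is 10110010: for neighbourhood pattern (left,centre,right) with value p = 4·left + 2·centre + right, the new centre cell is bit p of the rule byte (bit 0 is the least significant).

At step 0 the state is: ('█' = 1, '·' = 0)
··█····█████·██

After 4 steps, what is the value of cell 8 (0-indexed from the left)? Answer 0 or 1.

0

[0] ··█····█████·██
[1] ██·█··█·███·█··
[2] ··█·██·█·█·█·██
[3] ██·█··█·█·█·█··
[4] ··█·██·█·█·█·██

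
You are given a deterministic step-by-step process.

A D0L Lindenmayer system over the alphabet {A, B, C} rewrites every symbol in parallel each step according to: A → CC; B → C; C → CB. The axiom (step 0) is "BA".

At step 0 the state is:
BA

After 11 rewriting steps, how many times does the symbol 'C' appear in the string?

gen 0: BA
gen 1: CCC
gen 2: CBCBCB
gen 3: CBCCBCCBC
gen 4: CBCCBCBCCBCBCCB
gen 5: CBCCBCBCCBCCBCBCCBCCBCBC
gen 6: CBCCBCBCCBCCBCBCCBCBCCBCCBCBCCBCBCCBCCB
gen 7: CBCCBCBCCBCCBCBCCBCBCCBCCBCBCCBCCBCBCCBCBCCBCCBCBCCBCCBCBCCBCBC
gen 8: CBCCBCBCCBCCBCBCCBCBCCBCCBCBCCBCCBCBCCBCBCCBCCBCBCCBCBCCBCCBCBCCBCCBCBCCBCBCCBCCBCBCCBCBCCBCCBCBCCBCCB
gen 9: CBCCBCBCCBCCBCBCCBCBCCBCCBCBCCBCCBCBCCBCBCCBCCBCBCCBCBCCBC…CBCCBCCBCBCCBCCBCBCCBCBCCBCCBCBCCBCCBCBCCBCBCCBCCBCBCCBCBC  (len 165)
gen 10: CBCCBCBCCBCCBCBCCBCBCCBCCBCBCCBCCBCBCCBCBCCBCCBCBCCBCBCCBC…CCBCBCCBCBCCBCCBCBCCBCBCCBCCBCBCCBCCBCBCCBCBCCBCCBCBCCBCCB  (len 267)
gen 11: CBCCBCBCCBCCBCBCCBCBCCBCCBCBCCBCCBCBCCBCBCCBCCBCBCCBCBCCBC…CCBCBCCBCBCCBCCBCBCCBCBCCBCCBCBCCBCCBCBCCBCBCCBCCBCBCCBCBC  (len 432)

267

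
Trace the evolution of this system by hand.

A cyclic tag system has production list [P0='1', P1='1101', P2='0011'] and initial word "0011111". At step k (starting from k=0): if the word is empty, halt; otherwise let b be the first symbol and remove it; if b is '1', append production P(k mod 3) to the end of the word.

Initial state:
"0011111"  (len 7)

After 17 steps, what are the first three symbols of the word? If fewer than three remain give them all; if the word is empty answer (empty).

011

[0] "0011111"  (len 7)
[1] "011111"  (len 6)
[2] "11111"  (len 5)
[3] "11110011"  (len 8)
[4] "11100111"  (len 8)
[5] "11001111101"  (len 11)
[6] "10011111010011"  (len 14)
[7] "00111110100111"  (len 14)
[8] "0111110100111"  (len 13)
[9] "111110100111"  (len 12)
[10] "111101001111"  (len 12)
[11] "111010011111101"  (len 15)
[12] "110100111111010011"  (len 18)
[13] "101001111110100111"  (len 18)
[14] "010011111101001111101"  (len 21)
[15] "10011111101001111101"  (len 20)
[16] "00111111010011111011"  (len 20)
[17] "0111111010011111011"  (len 19)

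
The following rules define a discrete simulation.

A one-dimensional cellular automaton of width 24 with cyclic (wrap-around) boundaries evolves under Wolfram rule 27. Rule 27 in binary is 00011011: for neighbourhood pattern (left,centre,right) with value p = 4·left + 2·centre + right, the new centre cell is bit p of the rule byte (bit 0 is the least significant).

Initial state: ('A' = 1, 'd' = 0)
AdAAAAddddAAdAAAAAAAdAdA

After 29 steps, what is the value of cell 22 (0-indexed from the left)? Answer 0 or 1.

k=0  AdAAAAddddAAdAAAAAAAdAdA
k=1  ddAdddAAAAAddAdddddddddA
k=2  AAdAAAAddddAAdAAAAAAAAAd
k=3  AddAdddAAAAAddAddddddddd
k=4  dAAdAAAAddddAAdAAAAAAAAA
k=5  dAddAdddAAAAAddAdddddddd
k=6  AdAAdAAAAddddAAdAAAAAAAA
k=7  ddAddAdddAAAAAddAddddddd
k=8  AAdAAdAAAAddddAAdAAAAAAA
k=9  dddAddAdddAAAAAddAdddddd
k=10  AAAdAAdAAAAddddAAdAAAAAA
k=11  ddddAddAdddAAAAAddAddddd
k=12  AAAAdAAdAAAAddddAAdAAAAA
k=13  dddddAddAdddAAAAAddAdddd
k=14  AAAAAdAAdAAAAddddAAdAAAA
k=15  ddddddAddAdddAAAAAddAddd
k=16  AAAAAAdAAdAAAAddddAAdAAA
k=17  dddddddAddAdddAAAAAddAdd
k=18  AAAAAAAdAAdAAAAddddAAdAA
k=19  ddddddddAddAdddAAAAAddAd
k=20  AAAAAAAAdAAdAAAAddddAAdA
k=21  dddddddddAddAdddAAAAAddA
k=22  AAAAAAAAAdAAdAAAAddddAAd
k=23  AdddddddddAddAdddAAAAAdd
k=24  dAAAAAAAAAdAAdAAAAddddAA
k=25  dAdddddddddAddAdddAAAAAd
k=26  AdAAAAAAAAAdAAdAAAAddddA
k=27  ddAdddddddddAddAdddAAAAA
k=28  AAdAAAAAAAAAdAAdAAAAdddd
k=29  AddAdddddddddAddAdddAAAA

1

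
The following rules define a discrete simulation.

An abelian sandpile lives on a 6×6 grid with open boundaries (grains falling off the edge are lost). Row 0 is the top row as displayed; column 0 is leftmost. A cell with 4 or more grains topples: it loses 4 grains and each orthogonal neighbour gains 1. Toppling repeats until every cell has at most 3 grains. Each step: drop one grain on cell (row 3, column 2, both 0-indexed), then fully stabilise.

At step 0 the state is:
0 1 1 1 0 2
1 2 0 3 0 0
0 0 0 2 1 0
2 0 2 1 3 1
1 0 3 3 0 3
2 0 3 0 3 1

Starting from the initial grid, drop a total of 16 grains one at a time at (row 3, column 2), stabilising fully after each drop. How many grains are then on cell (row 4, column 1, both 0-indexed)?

step 0: 0 1 1 1 0 2
1 2 0 3 0 0
0 0 0 2 1 0
2 0 2 1 3 1
1 0 3 3 0 3
2 0 3 0 3 1
step 1: 0 1 1 1 0 2
1 2 0 3 0 0
0 0 0 2 1 0
2 0 3 1 3 1
1 0 3 3 0 3
2 0 3 0 3 1
step 2: 0 1 1 1 0 2
1 2 0 3 0 0
0 0 1 2 1 0
2 1 1 3 3 1
1 1 2 0 1 3
2 1 0 2 3 1
step 3: 0 1 1 1 0 2
1 2 0 3 0 0
0 0 1 2 1 0
2 1 2 3 3 1
1 1 2 0 1 3
2 1 0 2 3 1
step 4: 0 1 1 1 0 2
1 2 0 3 0 0
0 0 1 2 1 0
2 1 3 3 3 1
1 1 2 0 1 3
2 1 0 2 3 1
step 5: 0 1 1 1 0 2
1 2 0 3 0 0
0 0 2 3 2 0
2 2 1 1 0 2
1 1 3 1 2 3
2 1 0 2 3 1
step 6: 0 1 1 1 0 2
1 2 0 3 0 0
0 0 2 3 2 0
2 2 2 1 0 2
1 1 3 1 2 3
2 1 0 2 3 1
step 7: 0 1 1 1 0 2
1 2 0 3 0 0
0 0 2 3 2 0
2 2 3 1 0 2
1 1 3 1 2 3
2 1 0 2 3 1
step 8: 0 1 1 1 0 2
1 2 0 3 0 0
0 0 3 3 2 0
2 3 1 2 0 2
1 2 0 2 2 3
2 1 1 2 3 1
step 9: 0 1 1 1 0 2
1 2 0 3 0 0
0 0 3 3 2 0
2 3 2 2 0 2
1 2 0 2 2 3
2 1 1 2 3 1
step 10: 0 1 1 1 0 2
1 2 0 3 0 0
0 0 3 3 2 0
2 3 3 2 0 2
1 2 0 2 2 3
2 1 1 2 3 1
step 11: 0 1 1 2 0 2
1 2 2 0 1 0
0 2 1 2 3 0
3 0 3 0 1 2
1 3 1 3 2 3
2 1 1 2 3 1
step 12: 0 1 1 2 0 2
1 2 2 0 1 0
0 2 2 2 3 0
3 1 0 1 1 2
1 3 2 3 2 3
2 1 1 2 3 1
step 13: 0 1 1 2 0 2
1 2 2 0 1 0
0 2 2 2 3 0
3 1 1 1 1 2
1 3 2 3 2 3
2 1 1 2 3 1
step 14: 0 1 1 2 0 2
1 2 2 0 1 0
0 2 2 2 3 0
3 1 2 1 1 2
1 3 2 3 2 3
2 1 1 2 3 1
step 15: 0 1 1 2 0 2
1 2 2 0 1 0
0 2 2 2 3 0
3 1 3 1 1 2
1 3 2 3 2 3
2 1 1 2 3 1
step 16: 0 1 1 2 0 2
1 2 2 0 1 0
0 2 3 2 3 0
3 2 0 2 1 2
1 3 3 3 2 3
2 1 1 2 3 1

3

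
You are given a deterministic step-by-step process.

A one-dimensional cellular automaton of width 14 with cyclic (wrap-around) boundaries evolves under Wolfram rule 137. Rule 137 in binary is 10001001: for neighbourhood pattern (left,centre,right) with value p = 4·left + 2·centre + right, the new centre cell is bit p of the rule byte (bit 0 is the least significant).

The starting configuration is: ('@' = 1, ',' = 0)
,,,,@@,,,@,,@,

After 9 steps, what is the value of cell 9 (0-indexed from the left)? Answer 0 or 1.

0

gen 0: ,,,,@@,,,@,,@,
gen 1: @@@,@,,@,,,,,,
gen 2: @@,,,,,,,@@@@,
gen 3: @,,@@@@@,@@@,,
gen 4: ,,,@@@@,,@@,,,
gen 5: @@,@@@,,,@,,@@
gen 6: @,,@@,,@,,,,@@
gen 7: ,,,@,,,,,@@,@@
gen 8: ,@,,,@@@,@,,@,
gen 9: ,,,@,@@,,,,,,,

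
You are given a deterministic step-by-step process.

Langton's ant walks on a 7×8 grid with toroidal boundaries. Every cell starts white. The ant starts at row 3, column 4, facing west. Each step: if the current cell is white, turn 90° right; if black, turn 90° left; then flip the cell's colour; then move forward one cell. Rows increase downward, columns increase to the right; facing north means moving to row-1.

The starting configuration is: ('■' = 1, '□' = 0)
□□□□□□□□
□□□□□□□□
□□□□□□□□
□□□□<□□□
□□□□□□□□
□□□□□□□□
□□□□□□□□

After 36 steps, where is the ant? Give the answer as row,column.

3,0

t=0: □□□□□□□□
□□□□□□□□
□□□□□□□□
□□□□<□□□
□□□□□□□□
□□□□□□□□
□□□□□□□□
t=1: □□□□□□□□
□□□□□□□□
□□□□^□□□
□□□□■□□□
□□□□□□□□
□□□□□□□□
□□□□□□□□
t=2: □□□□□□□□
□□□□□□□□
□□□□■>□□
□□□□■□□□
□□□□□□□□
□□□□□□□□
□□□□□□□□
t=3: □□□□□□□□
□□□□□□□□
□□□□■■□□
□□□□■v□□
□□□□□□□□
□□□□□□□□
□□□□□□□□
t=4: □□□□□□□□
□□□□□□□□
□□□□■■□□
□□□□<■□□
□□□□□□□□
□□□□□□□□
□□□□□□□□
t=5: □□□□□□□□
□□□□□□□□
□□□□■■□□
□□□□□■□□
□□□□v□□□
□□□□□□□□
□□□□□□□□
t=6: □□□□□□□□
□□□□□□□□
□□□□■■□□
□□□□□■□□
□□□<■□□□
□□□□□□□□
□□□□□□□□
t=7: □□□□□□□□
□□□□□□□□
□□□□■■□□
□□□^□■□□
□□□■■□□□
□□□□□□□□
□□□□□□□□
t=8: □□□□□□□□
□□□□□□□□
□□□□■■□□
□□□■>■□□
□□□■■□□□
□□□□□□□□
□□□□□□□□
t=9: □□□□□□□□
□□□□□□□□
□□□□■■□□
□□□■■■□□
□□□■v□□□
□□□□□□□□
□□□□□□□□
t=10: □□□□□□□□
□□□□□□□□
□□□□■■□□
□□□■■■□□
□□□■□>□□
□□□□□□□□
□□□□□□□□
t=11: □□□□□□□□
□□□□□□□□
□□□□■■□□
□□□■■■□□
□□□■□■□□
□□□□□v□□
□□□□□□□□
t=12: □□□□□□□□
□□□□□□□□
□□□□■■□□
□□□■■■□□
□□□■□■□□
□□□□<■□□
□□□□□□□□
t=13: □□□□□□□□
□□□□□□□□
□□□□■■□□
□□□■■■□□
□□□■^■□□
□□□□■■□□
□□□□□□□□
t=14: □□□□□□□□
□□□□□□□□
□□□□■■□□
□□□■■■□□
□□□■■>□□
□□□□■■□□
□□□□□□□□
t=15: □□□□□□□□
□□□□□□□□
□□□□■■□□
□□□■■^□□
□□□■■□□□
□□□□■■□□
□□□□□□□□
t=16: □□□□□□□□
□□□□□□□□
□□□□■■□□
□□□■<□□□
□□□■■□□□
□□□□■■□□
□□□□□□□□
t=17: □□□□□□□□
□□□□□□□□
□□□□■■□□
□□□■□□□□
□□□■v□□□
□□□□■■□□
□□□□□□□□
t=18: □□□□□□□□
□□□□□□□□
□□□□■■□□
□□□■□□□□
□□□■□>□□
□□□□■■□□
□□□□□□□□
t=19: □□□□□□□□
□□□□□□□□
□□□□■■□□
□□□■□□□□
□□□■□■□□
□□□□■v□□
□□□□□□□□
t=20: □□□□□□□□
□□□□□□□□
□□□□■■□□
□□□■□□□□
□□□■□■□□
□□□□■□>□
□□□□□□□□
t=21: □□□□□□□□
□□□□□□□□
□□□□■■□□
□□□■□□□□
□□□■□■□□
□□□□■□■□
□□□□□□v□
t=22: □□□□□□□□
□□□□□□□□
□□□□■■□□
□□□■□□□□
□□□■□■□□
□□□□■□■□
□□□□□<■□
t=23: □□□□□□□□
□□□□□□□□
□□□□■■□□
□□□■□□□□
□□□■□■□□
□□□□■^■□
□□□□□■■□
t=24: □□□□□□□□
□□□□□□□□
□□□□■■□□
□□□■□□□□
□□□■□■□□
□□□□■■>□
□□□□□■■□
t=25: □□□□□□□□
□□□□□□□□
□□□□■■□□
□□□■□□□□
□□□■□■^□
□□□□■■□□
□□□□□■■□
t=26: □□□□□□□□
□□□□□□□□
□□□□■■□□
□□□■□□□□
□□□■□■■>
□□□□■■□□
□□□□□■■□
t=27: □□□□□□□□
□□□□□□□□
□□□□■■□□
□□□■□□□□
□□□■□■■■
□□□□■■□v
□□□□□■■□
t=28: □□□□□□□□
□□□□□□□□
□□□□■■□□
□□□■□□□□
□□□■□■■■
□□□□■■<■
□□□□□■■□
t=29: □□□□□□□□
□□□□□□□□
□□□□■■□□
□□□■□□□□
□□□■□■^■
□□□□■■■■
□□□□□■■□
t=30: □□□□□□□□
□□□□□□□□
□□□□■■□□
□□□■□□□□
□□□■□<□■
□□□□■■■■
□□□□□■■□
t=31: □□□□□□□□
□□□□□□□□
□□□□■■□□
□□□■□□□□
□□□■□□□■
□□□□■v■■
□□□□□■■□
t=32: □□□□□□□□
□□□□□□□□
□□□□■■□□
□□□■□□□□
□□□■□□□■
□□□□■□>■
□□□□□■■□
t=33: □□□□□□□□
□□□□□□□□
□□□□■■□□
□□□■□□□□
□□□■□□^■
□□□□■□□■
□□□□□■■□
t=34: □□□□□□□□
□□□□□□□□
□□□□■■□□
□□□■□□□□
□□□■□□■>
□□□□■□□■
□□□□□■■□
t=35: □□□□□□□□
□□□□□□□□
□□□□■■□□
□□□■□□□^
□□□■□□■□
□□□□■□□■
□□□□□■■□
t=36: □□□□□□□□
□□□□□□□□
□□□□■■□□
>□□■□□□■
□□□■□□■□
□□□□■□□■
□□□□□■■□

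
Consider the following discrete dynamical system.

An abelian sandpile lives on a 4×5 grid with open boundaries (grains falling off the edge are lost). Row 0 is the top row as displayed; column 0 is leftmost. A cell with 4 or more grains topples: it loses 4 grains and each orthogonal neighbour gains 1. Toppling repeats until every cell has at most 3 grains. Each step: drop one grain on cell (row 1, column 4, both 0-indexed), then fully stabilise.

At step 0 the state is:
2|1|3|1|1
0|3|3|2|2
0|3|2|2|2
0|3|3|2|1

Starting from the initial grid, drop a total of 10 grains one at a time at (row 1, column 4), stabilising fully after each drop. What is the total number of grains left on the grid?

[0] 2|1|3|1|1
0|3|3|2|2
0|3|2|2|2
0|3|3|2|1
[1] 2|1|3|1|1
0|3|3|2|3
0|3|2|2|2
0|3|3|2|1
[2] 2|1|3|1|2
0|3|3|3|0
0|3|2|2|3
0|3|3|2|1
[3] 2|1|3|1|2
0|3|3|3|1
0|3|2|2|3
0|3|3|2|1
[4] 2|1|3|1|2
0|3|3|3|2
0|3|2|2|3
0|3|3|2|1
[5] 2|1|3|1|2
0|3|3|3|3
0|3|2|2|3
0|3|3|2|1
[6] 2|3|0|3|3
1|1|3|2|2
1|2|2|2|1
1|1|2|0|3
[7] 2|3|0|3|3
1|1|3|2|3
1|2|2|2|1
1|1|2|0|3
[8] 2|3|2|1|1
1|2|0|1|2
1|2|3|3|2
1|1|2|0|3
[9] 2|3|2|1|1
1|2|0|1|3
1|2|3|3|2
1|1|2|0|3
[10] 2|3|2|1|2
1|2|0|2|0
1|2|3|3|3
1|1|2|0|3

34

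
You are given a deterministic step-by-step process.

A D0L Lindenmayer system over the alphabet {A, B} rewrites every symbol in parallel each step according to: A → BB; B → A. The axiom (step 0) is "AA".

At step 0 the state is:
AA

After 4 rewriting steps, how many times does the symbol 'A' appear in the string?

8

[0] AA
[1] BBBB
[2] AAAA
[3] BBBBBBBB
[4] AAAAAAAA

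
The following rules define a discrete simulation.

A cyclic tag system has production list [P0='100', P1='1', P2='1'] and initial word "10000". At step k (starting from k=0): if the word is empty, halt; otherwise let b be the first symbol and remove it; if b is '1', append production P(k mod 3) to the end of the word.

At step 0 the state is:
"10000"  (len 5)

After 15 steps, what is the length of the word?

t=0: "10000"  (len 5)
t=1: "0000100"  (len 7)
t=2: "000100"  (len 6)
t=3: "00100"  (len 5)
t=4: "0100"  (len 4)
t=5: "100"  (len 3)
t=6: "001"  (len 3)
t=7: "01"  (len 2)
t=8: "1"  (len 1)
t=9: "1"  (len 1)
t=10: "100"  (len 3)
t=11: "001"  (len 3)
t=12: "01"  (len 2)
t=13: "1"  (len 1)
t=14: "1"  (len 1)
t=15: "1"  (len 1)

1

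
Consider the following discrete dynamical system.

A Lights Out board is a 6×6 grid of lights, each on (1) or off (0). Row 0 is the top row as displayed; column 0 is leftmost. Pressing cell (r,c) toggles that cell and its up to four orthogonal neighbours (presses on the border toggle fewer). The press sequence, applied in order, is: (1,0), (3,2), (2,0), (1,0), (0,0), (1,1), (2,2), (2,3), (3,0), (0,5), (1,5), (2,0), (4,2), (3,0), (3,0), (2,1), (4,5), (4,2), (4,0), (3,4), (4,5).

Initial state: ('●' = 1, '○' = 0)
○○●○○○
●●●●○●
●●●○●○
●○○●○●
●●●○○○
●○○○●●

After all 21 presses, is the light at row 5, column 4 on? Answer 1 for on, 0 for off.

1

step 0: ○○●○○○
●●●●○●
●●●○●○
●○○●○●
●●●○○○
●○○○●●
step 1: ●○●○○○
○○●●○●
○●●○●○
●○○●○●
●●●○○○
●○○○●●
step 2: ●○●○○○
○○●●○●
○●○○●○
●●●○○●
●●○○○○
●○○○●●
step 3: ●○●○○○
●○●●○●
●○○○●○
○●●○○●
●●○○○○
●○○○●●
step 4: ○○●○○○
○●●●○●
○○○○●○
○●●○○●
●●○○○○
●○○○●●
step 5: ●●●○○○
●●●●○●
○○○○●○
○●●○○●
●●○○○○
●○○○●●
step 6: ●○●○○○
○○○●○●
○●○○●○
○●●○○●
●●○○○○
●○○○●●
step 7: ●○●○○○
○○●●○●
○○●●●○
○●○○○●
●●○○○○
●○○○●●
step 8: ●○●○○○
○○●○○●
○○○○○○
○●○●○●
●●○○○○
●○○○●●
step 9: ●○●○○○
○○●○○●
●○○○○○
●○○●○●
○●○○○○
●○○○●●
step 10: ●○●○●●
○○●○○○
●○○○○○
●○○●○●
○●○○○○
●○○○●●
step 11: ●○●○●○
○○●○●●
●○○○○●
●○○●○●
○●○○○○
●○○○●●
step 12: ●○●○●○
●○●○●●
○●○○○●
○○○●○●
○●○○○○
●○○○●●
step 13: ●○●○●○
●○●○●●
○●○○○●
○○●●○●
○○●●○○
●○●○●●
step 14: ●○●○●○
●○●○●●
●●○○○●
●●●●○●
●○●●○○
●○●○●●
step 15: ●○●○●○
●○●○●●
○●○○○●
○○●●○●
○○●●○○
●○●○●●
step 16: ●○●○●○
●●●○●●
●○●○○●
○●●●○●
○○●●○○
●○●○●●
step 17: ●○●○●○
●●●○●●
●○●○○●
○●●●○○
○○●●●●
●○●○●○
step 18: ●○●○●○
●●●○●●
●○●○○●
○●○●○○
○●○○●●
●○○○●○
step 19: ●○●○●○
●●●○●●
●○●○○●
●●○●○○
●○○○●●
○○○○●○
step 20: ●○●○●○
●●●○●●
●○●○●●
●●○○●●
●○○○○●
○○○○●○
step 21: ●○●○●○
●●●○●●
●○●○●●
●●○○●○
●○○○●○
○○○○●●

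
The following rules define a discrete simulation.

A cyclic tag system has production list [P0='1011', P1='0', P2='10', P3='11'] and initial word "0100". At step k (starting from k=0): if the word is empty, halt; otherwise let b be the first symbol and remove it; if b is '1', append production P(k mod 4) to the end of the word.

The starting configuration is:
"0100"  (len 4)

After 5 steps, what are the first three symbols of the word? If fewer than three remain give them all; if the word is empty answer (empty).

step 0: "0100"  (len 4)
step 1: "100"  (len 3)
step 2: "000"  (len 3)
step 3: "00"  (len 2)
step 4: "0"  (len 1)
step 5: (halted — word empty)

(empty)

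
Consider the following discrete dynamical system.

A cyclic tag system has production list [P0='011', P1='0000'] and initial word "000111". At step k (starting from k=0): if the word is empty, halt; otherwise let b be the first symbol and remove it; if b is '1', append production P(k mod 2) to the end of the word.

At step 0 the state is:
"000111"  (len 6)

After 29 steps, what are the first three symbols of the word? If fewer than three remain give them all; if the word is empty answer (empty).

0) "000111"  (len 6)
1) "00111"  (len 5)
2) "0111"  (len 4)
3) "111"  (len 3)
4) "110000"  (len 6)
5) "10000011"  (len 8)
6) "00000110000"  (len 11)
7) "0000110000"  (len 10)
8) "000110000"  (len 9)
9) "00110000"  (len 8)
10) "0110000"  (len 7)
11) "110000"  (len 6)
12) "100000000"  (len 9)
13) "00000000011"  (len 11)
14) "0000000011"  (len 10)
15) "000000011"  (len 9)
16) "00000011"  (len 8)
17) "0000011"  (len 7)
18) "000011"  (len 6)
19) "00011"  (len 5)
20) "0011"  (len 4)
21) "011"  (len 3)
22) "11"  (len 2)
23) "1011"  (len 4)
24) "0110000"  (len 7)
25) "110000"  (len 6)
26) "100000000"  (len 9)
27) "00000000011"  (len 11)
28) "0000000011"  (len 10)
29) "000000011"  (len 9)

000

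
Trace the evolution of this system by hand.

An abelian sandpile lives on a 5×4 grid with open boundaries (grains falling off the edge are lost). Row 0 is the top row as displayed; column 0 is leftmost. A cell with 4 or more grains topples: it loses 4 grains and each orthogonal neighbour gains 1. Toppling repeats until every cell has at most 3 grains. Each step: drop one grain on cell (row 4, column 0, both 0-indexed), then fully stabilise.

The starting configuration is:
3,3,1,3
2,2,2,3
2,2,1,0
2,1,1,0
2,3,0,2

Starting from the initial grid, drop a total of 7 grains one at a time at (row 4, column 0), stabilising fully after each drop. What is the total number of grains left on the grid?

36

k=0  3,3,1,3
2,2,2,3
2,2,1,0
2,1,1,0
2,3,0,2
k=1  3,3,1,3
2,2,2,3
2,2,1,0
2,1,1,0
3,3,0,2
k=2  3,3,1,3
2,2,2,3
2,2,1,0
3,2,1,0
1,0,1,2
k=3  3,3,1,3
2,2,2,3
2,2,1,0
3,2,1,0
2,0,1,2
k=4  3,3,1,3
2,2,2,3
2,2,1,0
3,2,1,0
3,0,1,2
k=5  3,3,1,3
2,2,2,3
3,2,1,0
0,3,1,0
1,1,1,2
k=6  3,3,1,3
2,2,2,3
3,2,1,0
0,3,1,0
2,1,1,2
k=7  3,3,1,3
2,2,2,3
3,2,1,0
0,3,1,0
3,1,1,2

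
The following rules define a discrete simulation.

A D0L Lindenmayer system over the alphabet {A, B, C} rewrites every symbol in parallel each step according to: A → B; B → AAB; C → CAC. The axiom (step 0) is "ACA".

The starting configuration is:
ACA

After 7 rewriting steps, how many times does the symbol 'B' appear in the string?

[0] ACA
[1] BCACB
[2] AABCACBCACAAB
[3] BBAABCACBCACAABCACBCACBBAAB
[4] AABAABBBAABCACBCACAABCACBCACBBAABCACBCACAABCACBCACAABAABBBAAB
[5] BBAABBBAABAABAABBBAABCACBCACAABCACBCACBBAABCACBCACAABCACBC…CBCACAABCACBCACBBAABCACBCACAABCACBCACBBAABBBAABAABAABBBAAB  (len 131)
[6] AABAABBBAABAABAABBBAABBBAABBBAABAABAABBBAABCACBCACAABCACBC…CBCACAABCACBCACAABAABBBAABAABAABBBAABBBAABBBAABAABAABBBAAB  (len 285)
[7] BBAABBBAABAABAABBBAABBBAABBBAABAABAABBBAABAABAABBBAABAABAA…BAABAABAABBBAABAABAABBBAABAABAABBBAABBBAABBBAABAABAABBBAAB  (len 611)

221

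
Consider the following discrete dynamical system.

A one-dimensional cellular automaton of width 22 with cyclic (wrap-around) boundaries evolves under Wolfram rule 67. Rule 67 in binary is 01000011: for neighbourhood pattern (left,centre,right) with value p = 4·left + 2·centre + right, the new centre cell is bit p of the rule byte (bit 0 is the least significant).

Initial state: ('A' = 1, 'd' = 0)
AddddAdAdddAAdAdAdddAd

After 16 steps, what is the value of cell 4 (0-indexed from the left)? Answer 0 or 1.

0

gen 0: AddddAdAdddAAdAdAdddAd
gen 1: ddAAAddddAAdAdddddAAdd
gen 2: AAddAdAAAdAdddAAAAdAdA
gen 3: dAdAddddAdddAAdddAdddd
gen 4: AddddAAAddAAdAdAAddAAA
gen 5: AdAAAddAdAdAddddAdAddd
gen 6: ddddAdAddddddAAAddddAA
gen 7: dAAAddddAAAAAddAdAAAdA
gen 8: dddAdAAAddddAdAddddAdd
gen 9: AAAddddAdAAAddddAAAddA
gen 10: ddAdAAAddddAdAAAddAdAd
gen 11: AAddddAdAAAddddAdAdddd
gen 12: dAdAAAddddAdAAAddddAAA
gen 13: dddddAdAAAddddAdAAAddA
gen 14: dAAAAddddAdAAAddddAdAd
gen 15: AdddAdAAAddddAdAAAdddd
gen 16: ddAAddddAdAAAddddAdAAA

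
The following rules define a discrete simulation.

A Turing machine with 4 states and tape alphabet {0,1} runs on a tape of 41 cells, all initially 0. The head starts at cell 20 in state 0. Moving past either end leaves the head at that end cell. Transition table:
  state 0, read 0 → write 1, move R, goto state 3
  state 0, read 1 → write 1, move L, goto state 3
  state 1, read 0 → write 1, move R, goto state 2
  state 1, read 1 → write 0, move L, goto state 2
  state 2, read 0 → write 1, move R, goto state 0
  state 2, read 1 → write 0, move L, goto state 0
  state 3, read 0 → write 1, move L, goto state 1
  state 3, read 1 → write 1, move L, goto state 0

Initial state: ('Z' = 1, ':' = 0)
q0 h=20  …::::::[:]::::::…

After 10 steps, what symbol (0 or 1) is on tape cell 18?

1

step 0: q0 h=20  …::::::[:]::::::…
step 1: q3 h=21  …:::::Z[:]::::::…
step 2: q1 h=20  …::::::[Z]Z:::::…
step 3: q2 h=19  …::::::[:]:Z::::…
step 4: q0 h=20  …:::::Z[:]Z:::::…
step 5: q3 h=21  …::::ZZ[Z]::::::…
step 6: q0 h=20  …:::::Z[Z]Z:::::…
step 7: q3 h=19  …::::::[Z]ZZ::::…
step 8: q0 h=18  …::::::[:]ZZZ:::…
step 9: q3 h=19  …:::::Z[Z]ZZ::::…
step 10: q0 h=18  …::::::[Z]ZZZ:::…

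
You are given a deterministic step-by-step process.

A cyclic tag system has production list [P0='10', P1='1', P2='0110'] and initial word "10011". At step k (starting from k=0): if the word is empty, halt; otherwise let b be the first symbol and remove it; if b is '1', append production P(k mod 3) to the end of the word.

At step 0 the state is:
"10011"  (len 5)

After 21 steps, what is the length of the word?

11

t=0: "10011"  (len 5)
t=1: "001110"  (len 6)
t=2: "01110"  (len 5)
t=3: "1110"  (len 4)
t=4: "11010"  (len 5)
t=5: "10101"  (len 5)
t=6: "01010110"  (len 8)
t=7: "1010110"  (len 7)
t=8: "0101101"  (len 7)
t=9: "101101"  (len 6)
t=10: "0110110"  (len 7)
t=11: "110110"  (len 6)
t=12: "101100110"  (len 9)
t=13: "0110011010"  (len 10)
t=14: "110011010"  (len 9)
t=15: "100110100110"  (len 12)
t=16: "0011010011010"  (len 13)
t=17: "011010011010"  (len 12)
t=18: "11010011010"  (len 11)
t=19: "101001101010"  (len 12)
t=20: "010011010101"  (len 12)
t=21: "10011010101"  (len 11)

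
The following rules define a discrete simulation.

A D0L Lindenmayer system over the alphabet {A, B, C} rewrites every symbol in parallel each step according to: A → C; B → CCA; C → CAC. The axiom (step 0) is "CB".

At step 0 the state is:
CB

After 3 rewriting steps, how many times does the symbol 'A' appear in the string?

[0] CB
[1] CACCCA
[2] CACCCACCACCACC
[3] CACCCACCACCACCCACCACCCACCACCCACCAC

10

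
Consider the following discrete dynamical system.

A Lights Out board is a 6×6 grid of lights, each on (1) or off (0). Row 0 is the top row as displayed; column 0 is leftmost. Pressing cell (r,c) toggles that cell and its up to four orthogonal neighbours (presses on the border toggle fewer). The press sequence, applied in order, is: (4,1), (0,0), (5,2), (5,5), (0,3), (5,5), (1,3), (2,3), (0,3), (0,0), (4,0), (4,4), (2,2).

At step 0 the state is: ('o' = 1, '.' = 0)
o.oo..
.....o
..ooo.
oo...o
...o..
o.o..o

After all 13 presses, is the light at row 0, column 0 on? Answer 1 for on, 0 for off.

0) o.oo..
.....o
..ooo.
oo...o
...o..
o.o..o
1) o.oo..
.....o
..ooo.
o....o
oooo..
ooo..o
2) .ooo..
o....o
..ooo.
o....o
oooo..
ooo..o
3) .ooo..
o....o
..ooo.
o....o
oo.o..
o..o.o
4) .ooo..
o....o
..ooo.
o....o
oo.o.o
o..oo.
5) .o..o.
o..o.o
..ooo.
o....o
oo.o.o
o..oo.
6) .o..o.
o..o.o
..ooo.
o....o
oo.o..
o..o.o
7) .o.oo.
o.o.oo
..o.o.
o....o
oo.o..
o..o.o
8) .o.oo.
o.oooo
...o..
o..o.o
oo.o..
o..o.o
9) .oo...
o.o.oo
...o..
o..o.o
oo.o..
o..o.o
10) o.o...
..o.oo
...o..
o..o.o
oo.o..
o..o.o
11) o.o...
..o.oo
...o..
...o.o
...o..
...o.o
12) o.o...
..o.oo
...o..
...ooo
....oo
...ooo
13) o.o...
....oo
.oo...
..oooo
....oo
...ooo

1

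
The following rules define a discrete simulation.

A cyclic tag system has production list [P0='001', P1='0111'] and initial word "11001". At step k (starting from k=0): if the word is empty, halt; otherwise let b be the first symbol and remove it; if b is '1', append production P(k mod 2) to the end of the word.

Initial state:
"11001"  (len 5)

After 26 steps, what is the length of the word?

31

step 0: "11001"  (len 5)
step 1: "1001001"  (len 7)
step 2: "0010010111"  (len 10)
step 3: "010010111"  (len 9)
step 4: "10010111"  (len 8)
step 5: "0010111001"  (len 10)
step 6: "010111001"  (len 9)
step 7: "10111001"  (len 8)
step 8: "01110010111"  (len 11)
step 9: "1110010111"  (len 10)
step 10: "1100101110111"  (len 13)
step 11: "100101110111001"  (len 15)
step 12: "001011101110010111"  (len 18)
step 13: "01011101110010111"  (len 17)
step 14: "1011101110010111"  (len 16)
step 15: "011101110010111001"  (len 18)
step 16: "11101110010111001"  (len 17)
step 17: "1101110010111001001"  (len 19)
step 18: "1011100101110010010111"  (len 22)
step 19: "011100101110010010111001"  (len 24)
step 20: "11100101110010010111001"  (len 23)
step 21: "1100101110010010111001001"  (len 25)
step 22: "1001011100100101110010010111"  (len 28)
step 23: "001011100100101110010010111001"  (len 30)
step 24: "01011100100101110010010111001"  (len 29)
step 25: "1011100100101110010010111001"  (len 28)
step 26: "0111001001011100100101110010111"  (len 31)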